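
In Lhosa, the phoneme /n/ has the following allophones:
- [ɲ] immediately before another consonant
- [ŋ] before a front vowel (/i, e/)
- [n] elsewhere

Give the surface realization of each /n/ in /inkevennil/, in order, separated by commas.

[ɲ], [ɲ], [ŋ]

Occurrence 1 (position 2): immediately before another consonant → [ɲ].
Occurrence 2 (position 7): immediately before another consonant → [ɲ].
Occurrence 3 (position 8): before a front vowel (/i, e/) → [ŋ].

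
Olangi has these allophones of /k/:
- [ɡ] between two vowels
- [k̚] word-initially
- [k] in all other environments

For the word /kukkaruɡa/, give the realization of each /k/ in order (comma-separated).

[k̚], [k], [k]

Occurrence 1 (position 1): word-initially → [k̚].
Occurrence 2 (position 3): no conditioning environment matches → elsewhere allophone [k].
Occurrence 3 (position 4): no conditioning environment matches → elsewhere allophone [k].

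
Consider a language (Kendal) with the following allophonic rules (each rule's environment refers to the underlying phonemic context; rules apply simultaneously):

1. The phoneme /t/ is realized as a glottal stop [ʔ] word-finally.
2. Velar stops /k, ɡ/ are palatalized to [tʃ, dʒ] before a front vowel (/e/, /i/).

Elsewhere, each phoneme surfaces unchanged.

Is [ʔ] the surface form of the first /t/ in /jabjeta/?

/t/ (between /e/ and /a/): rule 1 targets it, but not word-finally → unchanged [t].
The actual realization is [t], not [ʔ].

No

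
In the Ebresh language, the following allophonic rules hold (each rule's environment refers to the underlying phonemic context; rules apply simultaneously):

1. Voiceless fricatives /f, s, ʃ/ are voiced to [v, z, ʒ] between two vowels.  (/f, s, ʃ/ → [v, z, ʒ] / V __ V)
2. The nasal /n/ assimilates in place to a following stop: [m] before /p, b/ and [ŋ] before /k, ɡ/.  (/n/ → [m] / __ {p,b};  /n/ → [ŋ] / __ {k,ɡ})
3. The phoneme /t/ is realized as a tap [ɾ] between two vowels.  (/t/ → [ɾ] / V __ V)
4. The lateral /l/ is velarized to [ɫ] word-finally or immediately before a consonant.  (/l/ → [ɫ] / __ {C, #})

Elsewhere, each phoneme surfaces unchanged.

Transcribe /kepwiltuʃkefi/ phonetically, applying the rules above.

/k/ (word-initial): no rule targets it → [k].
/e/ (between /k/ and /p/) is unaffected → [e].
/p/ — not in any rule's target class → [p].
/w/ (between /p/ and /i/) is unaffected → [w].
/i/ — not in any rule's target class → [i].
/l/ meets the environment for rule 4 (word-finally or immediately before a consonant) → [ɫ].
/t/ (between /l/ and /u/) is in the target of rule 3 but the environment (between two vowels) is not met → [t].
/u/ stays [u].
/ʃ/ (between /u/ and /k/) is in the target of rule 1 but the environment (between two vowels) is not met → [ʃ].
/k/ (between /ʃ/ and /e/) is unaffected → [k].
/e/ (between /k/ and /f/): no rule targets it → [e].
/f/ (between /e/ and /i/) occurs between two vowels → [v] by rule 1.
/i/ (word-final): no rule targets it → [i].

[kepwiɫtuʃkevi]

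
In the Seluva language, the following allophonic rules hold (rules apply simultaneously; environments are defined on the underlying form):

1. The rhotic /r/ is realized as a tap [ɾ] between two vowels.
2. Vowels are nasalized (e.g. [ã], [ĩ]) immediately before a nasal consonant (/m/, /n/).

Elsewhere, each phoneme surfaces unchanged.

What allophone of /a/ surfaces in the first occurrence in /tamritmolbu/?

[ã]

Rule 2 applies to /a/ (between /t/ and /m/: before a nasal consonant) → [ã].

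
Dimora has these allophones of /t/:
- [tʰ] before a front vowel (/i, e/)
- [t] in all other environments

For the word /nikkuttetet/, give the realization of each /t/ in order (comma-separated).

[t], [tʰ], [tʰ], [t]

Occurrence 1 (position 6): no conditioning environment matches → elsewhere allophone [t].
Occurrence 2 (position 7): before a front vowel (/i, e/) → [tʰ].
Occurrence 3 (position 9): before a front vowel (/i, e/) → [tʰ].
Occurrence 4 (position 11): no conditioning environment matches → elsewhere allophone [t].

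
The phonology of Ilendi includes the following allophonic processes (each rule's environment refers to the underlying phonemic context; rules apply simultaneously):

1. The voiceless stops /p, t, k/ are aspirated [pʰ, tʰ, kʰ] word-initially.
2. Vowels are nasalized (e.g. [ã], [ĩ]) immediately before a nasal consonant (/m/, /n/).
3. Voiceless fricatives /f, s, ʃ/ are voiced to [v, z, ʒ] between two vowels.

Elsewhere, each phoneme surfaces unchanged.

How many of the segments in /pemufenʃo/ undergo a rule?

Segments that undergo a rule: /p/ → [pʰ] (rule 1); /e/ → [ẽ] (rule 2); /f/ → [v] (rule 3); /e/ → [ẽ] (rule 2).
All other segments surface unchanged.

4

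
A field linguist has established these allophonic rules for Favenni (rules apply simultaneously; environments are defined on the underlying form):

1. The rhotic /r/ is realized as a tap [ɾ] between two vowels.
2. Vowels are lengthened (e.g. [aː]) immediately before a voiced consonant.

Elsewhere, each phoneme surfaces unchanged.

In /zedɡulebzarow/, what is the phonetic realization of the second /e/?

/e/ (between /l/ and /b/) occurs before a voiced consonant → [eː] by rule 2.

[eː]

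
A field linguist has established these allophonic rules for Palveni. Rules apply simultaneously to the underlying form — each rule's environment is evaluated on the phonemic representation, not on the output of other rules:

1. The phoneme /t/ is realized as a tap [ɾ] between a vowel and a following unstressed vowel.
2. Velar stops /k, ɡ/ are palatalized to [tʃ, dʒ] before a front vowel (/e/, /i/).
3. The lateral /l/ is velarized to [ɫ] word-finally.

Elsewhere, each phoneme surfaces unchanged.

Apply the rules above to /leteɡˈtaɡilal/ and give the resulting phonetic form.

/l/ (word-initial) is in the target of rule 3 but the environment (word-finally) is not met → [l].
/e/ (between /l/ and /t/): no rule targets it → [e].
/t/ — between /e/ and /e/, between a vowel and a following unstressed vowel — surfaces as [ɾ] (rule 1).
/e/ (between /t/ and /ɡ/): no rule targets it → [e].
/ɡ/ — between /e/ and /t/; rule 2 does not apply here → [ɡ].
/t/ (between /ɡ/ and /a/) fails the environment for rule 1, so it stays [t].
/a/ (between /t/ and /ɡ/) is unaffected → [a].
/ɡ/ (between /a/ and /i/): before a front vowel, so rule 2 applies → [dʒ].
/i/ stays [i].
/l/ (between /i/ and /a/): rule 3 targets it, but not word-finally → unchanged [l].
/a/ — not in any rule's target class → [a].
/l/ — word-final, word-finally — surfaces as [ɫ] (rule 3).

[leɾeɡˈtadʒilaɫ]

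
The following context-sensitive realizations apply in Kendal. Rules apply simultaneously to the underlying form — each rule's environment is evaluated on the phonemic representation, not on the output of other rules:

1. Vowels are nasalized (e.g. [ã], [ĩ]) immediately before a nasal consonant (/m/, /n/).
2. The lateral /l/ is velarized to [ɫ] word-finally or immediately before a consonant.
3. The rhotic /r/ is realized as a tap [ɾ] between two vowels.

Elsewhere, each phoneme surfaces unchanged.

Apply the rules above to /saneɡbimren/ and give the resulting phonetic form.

/a/ (between /s/ and /n/): before a nasal consonant, so rule 1 applies → [ã].
/e/ (between /n/ and /ɡ/) fails the environment for rule 1, so it stays [e].
/i/ (between /b/ and /m/): before a nasal consonant, so rule 1 applies → [ĩ].
/r/ (between /m/ and /e/): rule 3 targets it, but not between two vowels → unchanged [r].
/e/ (between /r/ and /n/): before a nasal consonant, so rule 1 applies → [ẽ].

[sãneɡbĩmrẽn]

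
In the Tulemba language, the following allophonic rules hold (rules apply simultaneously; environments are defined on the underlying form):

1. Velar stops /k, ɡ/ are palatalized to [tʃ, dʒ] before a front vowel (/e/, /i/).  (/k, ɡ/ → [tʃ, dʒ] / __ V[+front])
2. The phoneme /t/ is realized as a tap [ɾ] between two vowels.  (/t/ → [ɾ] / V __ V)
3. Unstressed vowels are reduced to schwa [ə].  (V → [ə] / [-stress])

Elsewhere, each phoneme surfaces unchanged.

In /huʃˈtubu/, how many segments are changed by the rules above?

Segments that undergo a rule: /u/ → [ə] (rule 3); /u/ → [ə] (rule 3).
All other segments surface unchanged.

2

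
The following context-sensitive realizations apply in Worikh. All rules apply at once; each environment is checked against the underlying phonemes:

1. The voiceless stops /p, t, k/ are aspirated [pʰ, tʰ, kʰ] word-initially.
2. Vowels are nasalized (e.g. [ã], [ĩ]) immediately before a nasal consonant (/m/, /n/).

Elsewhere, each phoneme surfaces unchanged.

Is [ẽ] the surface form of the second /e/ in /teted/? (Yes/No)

/e/ — between /t/ and /d/; rule 2 does not apply here → [e].
The actual realization is [e], not [ẽ].

No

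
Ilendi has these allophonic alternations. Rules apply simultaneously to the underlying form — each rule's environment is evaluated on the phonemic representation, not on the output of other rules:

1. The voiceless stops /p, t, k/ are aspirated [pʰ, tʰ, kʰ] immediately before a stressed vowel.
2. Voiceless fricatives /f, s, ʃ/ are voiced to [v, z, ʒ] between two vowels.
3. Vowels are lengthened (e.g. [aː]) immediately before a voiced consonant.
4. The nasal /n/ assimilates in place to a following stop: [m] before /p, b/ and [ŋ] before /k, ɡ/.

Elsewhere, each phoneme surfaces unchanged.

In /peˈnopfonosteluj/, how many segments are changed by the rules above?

Segments that undergo a rule: /e/ → [eː] (rule 3); /o/ → [oː] (rule 3); /e/ → [eː] (rule 3); /u/ → [uː] (rule 3).
All other segments surface unchanged.

4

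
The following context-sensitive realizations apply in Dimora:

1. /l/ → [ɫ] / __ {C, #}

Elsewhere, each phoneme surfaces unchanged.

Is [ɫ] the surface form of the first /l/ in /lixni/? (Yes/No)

/l/ — word-initial; rule 1 does not apply here → [l].
The actual realization is [l], not [ɫ].

No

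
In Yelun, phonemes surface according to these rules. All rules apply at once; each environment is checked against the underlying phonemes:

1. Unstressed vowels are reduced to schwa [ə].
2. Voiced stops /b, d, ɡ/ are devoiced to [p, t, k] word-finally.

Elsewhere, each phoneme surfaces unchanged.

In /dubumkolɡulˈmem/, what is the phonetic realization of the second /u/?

Rule 1 applies to /u/ (between /b/ and /m/: in an unstressed syllable) → [ə].

[ə]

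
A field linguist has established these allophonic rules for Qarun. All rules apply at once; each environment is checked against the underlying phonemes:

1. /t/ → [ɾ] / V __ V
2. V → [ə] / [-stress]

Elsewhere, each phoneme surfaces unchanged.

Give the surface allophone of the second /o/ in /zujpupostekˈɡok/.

[o]

/o/ (between /ɡ/ and /k/) fails the environment for rule 2, so it stays [o].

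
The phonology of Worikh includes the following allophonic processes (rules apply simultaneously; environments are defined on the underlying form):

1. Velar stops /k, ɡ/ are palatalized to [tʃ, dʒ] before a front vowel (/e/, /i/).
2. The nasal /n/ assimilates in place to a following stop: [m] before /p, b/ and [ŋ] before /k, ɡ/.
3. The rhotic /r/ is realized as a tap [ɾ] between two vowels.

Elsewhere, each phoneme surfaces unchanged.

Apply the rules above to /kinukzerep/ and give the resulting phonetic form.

/k/ — word-initial, before a front vowel — surfaces as [tʃ] (rule 1).
/i/ (between /k/ and /n/): no rule targets it → [i].
/n/ (between /i/ and /u/): rule 2 targets it, but not before a labial or velar stop → unchanged [n].
/u/ — not in any rule's target class → [u].
/k/ (between /u/ and /z/) is in the target of rule 1 but the environment (before a front vowel) is not met → [k].
/z/ — not in any rule's target class → [z].
/e/ (between /z/ and /r/): no rule targets it → [e].
Rule 3 applies to /r/ (between /e/ and /e/: between two vowels) → [ɾ].
/e/ stays [e].
/p/ (word-final): no rule targets it → [p].

[tʃinukzeɾep]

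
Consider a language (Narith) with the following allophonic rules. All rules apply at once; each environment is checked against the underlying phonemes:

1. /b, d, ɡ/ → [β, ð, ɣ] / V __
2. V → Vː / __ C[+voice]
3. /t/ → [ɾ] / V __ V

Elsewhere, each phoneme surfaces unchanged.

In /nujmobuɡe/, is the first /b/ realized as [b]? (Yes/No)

No

/b/ (between /o/ and /u/) occurs immediately after a vowel → [β] by rule 1.
The actual realization is [β], not [b].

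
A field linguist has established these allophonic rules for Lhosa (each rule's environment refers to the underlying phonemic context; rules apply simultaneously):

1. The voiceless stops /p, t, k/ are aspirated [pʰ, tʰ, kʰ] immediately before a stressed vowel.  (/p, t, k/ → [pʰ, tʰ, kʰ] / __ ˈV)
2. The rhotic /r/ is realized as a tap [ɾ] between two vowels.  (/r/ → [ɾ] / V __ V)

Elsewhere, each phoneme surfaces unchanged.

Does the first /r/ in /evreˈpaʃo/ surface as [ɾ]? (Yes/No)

/r/ (between /v/ and /e/) fails the environment for rule 2, so it stays [r].
The actual realization is [r], not [ɾ].

No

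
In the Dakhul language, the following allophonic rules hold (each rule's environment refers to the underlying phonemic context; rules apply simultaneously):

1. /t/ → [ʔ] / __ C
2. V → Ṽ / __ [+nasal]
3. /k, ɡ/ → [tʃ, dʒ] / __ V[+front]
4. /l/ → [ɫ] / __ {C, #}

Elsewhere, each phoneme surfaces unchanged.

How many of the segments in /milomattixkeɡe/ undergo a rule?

Segments that undergo a rule: /o/ → [õ] (rule 2); /t/ → [ʔ] (rule 1); /k/ → [tʃ] (rule 3); /ɡ/ → [dʒ] (rule 3).
All other segments surface unchanged.

4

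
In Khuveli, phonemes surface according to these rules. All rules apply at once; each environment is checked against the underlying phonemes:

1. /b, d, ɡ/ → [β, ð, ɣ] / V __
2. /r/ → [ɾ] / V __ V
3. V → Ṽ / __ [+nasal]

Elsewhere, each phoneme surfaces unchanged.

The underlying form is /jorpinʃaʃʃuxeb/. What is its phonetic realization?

[jorpĩnʃaʃʃuxeβ]

/o/ (between /j/ and /r/): rule 3 targets it, but not before a nasal consonant → unchanged [o].
/r/ (between /o/ and /p/): rule 2 targets it, but not between two vowels → unchanged [r].
/i/ — between /p/ and /n/, before a nasal consonant — surfaces as [ĩ] (rule 3).
/a/ (between /ʃ/ and /ʃ/): rule 3 targets it, but not before a nasal consonant → unchanged [a].
/u/ — between /ʃ/ and /x/; rule 3 does not apply here → [u].
/e/ (between /x/ and /b/): rule 3 targets it, but not before a nasal consonant → unchanged [e].
Rule 1 applies to /b/ (word-final: immediately after a vowel) → [β].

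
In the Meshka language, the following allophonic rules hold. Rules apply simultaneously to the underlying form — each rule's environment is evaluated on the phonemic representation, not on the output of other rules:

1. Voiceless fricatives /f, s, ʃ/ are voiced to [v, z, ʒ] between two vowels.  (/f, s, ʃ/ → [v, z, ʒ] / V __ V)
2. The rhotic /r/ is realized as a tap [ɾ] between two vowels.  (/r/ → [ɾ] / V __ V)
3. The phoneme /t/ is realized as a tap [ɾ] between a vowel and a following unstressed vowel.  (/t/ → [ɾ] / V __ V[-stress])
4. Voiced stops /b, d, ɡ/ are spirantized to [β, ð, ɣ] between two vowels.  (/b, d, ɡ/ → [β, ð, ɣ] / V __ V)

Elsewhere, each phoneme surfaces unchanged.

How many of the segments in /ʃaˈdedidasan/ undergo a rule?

Segments that undergo a rule: /d/ → [ð] (rule 4); /d/ → [ð] (rule 4); /d/ → [ð] (rule 4); /s/ → [z] (rule 1).
All other segments surface unchanged.

4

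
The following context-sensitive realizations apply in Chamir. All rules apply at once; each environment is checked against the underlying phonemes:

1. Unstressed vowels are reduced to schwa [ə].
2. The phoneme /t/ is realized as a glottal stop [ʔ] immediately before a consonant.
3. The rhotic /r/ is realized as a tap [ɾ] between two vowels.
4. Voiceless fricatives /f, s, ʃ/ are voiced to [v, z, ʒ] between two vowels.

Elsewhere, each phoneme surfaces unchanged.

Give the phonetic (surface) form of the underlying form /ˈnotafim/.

[ˈnotəvəm]

/n/ (word-initial): no rule targets it → [n].
/o/ (between /n/ and /t/) fails the environment for rule 1, so it stays [o].
/t/ (between /o/ and /a/) is in the target of rule 2 but the environment (immediately before a consonant) is not met → [t].
/a/ — between /t/ and /f/, in an unstressed syllable — surfaces as [ə] (rule 1).
/f/ meets the environment for rule 4 (between two vowels) → [v].
Rule 1 applies to /i/ (between /f/ and /m/: in an unstressed syllable) → [ə].
/m/ stays [m].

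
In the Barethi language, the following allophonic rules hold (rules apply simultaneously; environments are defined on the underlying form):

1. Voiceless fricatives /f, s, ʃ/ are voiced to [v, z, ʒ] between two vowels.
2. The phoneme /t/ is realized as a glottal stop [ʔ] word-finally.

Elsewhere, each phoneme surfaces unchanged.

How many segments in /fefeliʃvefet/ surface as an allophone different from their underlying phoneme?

Segments that undergo a rule: /f/ → [v] (rule 1); /f/ → [v] (rule 1); /t/ → [ʔ] (rule 2).
All other segments surface unchanged.

3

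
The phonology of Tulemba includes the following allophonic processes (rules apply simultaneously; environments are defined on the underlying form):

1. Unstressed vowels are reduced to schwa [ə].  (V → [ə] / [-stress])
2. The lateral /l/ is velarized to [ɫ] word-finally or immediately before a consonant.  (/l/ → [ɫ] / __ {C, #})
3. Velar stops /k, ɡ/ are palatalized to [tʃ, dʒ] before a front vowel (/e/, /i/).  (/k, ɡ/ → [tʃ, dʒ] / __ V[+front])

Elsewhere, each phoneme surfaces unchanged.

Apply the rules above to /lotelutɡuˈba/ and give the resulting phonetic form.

[lətələtɡəˈba]

/l/ (word-initial) fails the environment for rule 2, so it stays [l].
/o/ (between /l/ and /t/) occurs in an unstressed syllable → [ə] by rule 1.
/t/ stays [t].
Rule 1 applies to /e/ (between /t/ and /l/: in an unstressed syllable) → [ə].
/l/ (between /e/ and /u/) is in the target of rule 2 but the environment (word-finally or immediately before a consonant) is not met → [l].
Rule 1 applies to /u/ (between /l/ and /t/: in an unstressed syllable) → [ə].
/t/ stays [t].
/ɡ/ (between /t/ and /u/) fails the environment for rule 3, so it stays [ɡ].
/u/ meets the environment for rule 1 (in an unstressed syllable) → [ə].
/b/ stays [b].
/a/ (word-final) is in the target of rule 1 but the environment (in an unstressed syllable) is not met → [a].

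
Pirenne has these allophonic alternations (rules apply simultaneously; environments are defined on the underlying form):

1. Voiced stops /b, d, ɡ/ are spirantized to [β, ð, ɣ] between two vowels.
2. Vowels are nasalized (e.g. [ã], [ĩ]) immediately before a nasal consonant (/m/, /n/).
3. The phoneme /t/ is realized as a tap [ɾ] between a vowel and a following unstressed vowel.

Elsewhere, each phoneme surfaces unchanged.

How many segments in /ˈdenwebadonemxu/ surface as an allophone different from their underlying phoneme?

5

Segments that undergo a rule: /e/ → [ẽ] (rule 2); /b/ → [β] (rule 1); /d/ → [ð] (rule 1); /o/ → [õ] (rule 2); /e/ → [ẽ] (rule 2).
All other segments surface unchanged.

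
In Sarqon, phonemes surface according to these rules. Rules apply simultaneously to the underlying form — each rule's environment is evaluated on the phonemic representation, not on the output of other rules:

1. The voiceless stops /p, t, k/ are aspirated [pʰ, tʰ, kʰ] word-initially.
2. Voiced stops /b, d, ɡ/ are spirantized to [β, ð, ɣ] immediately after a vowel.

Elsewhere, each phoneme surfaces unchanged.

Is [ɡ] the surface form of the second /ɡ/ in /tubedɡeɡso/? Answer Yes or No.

No

/ɡ/ — between /e/ and /s/, immediately after a vowel — surfaces as [ɣ] (rule 2).
The actual realization is [ɣ], not [ɡ].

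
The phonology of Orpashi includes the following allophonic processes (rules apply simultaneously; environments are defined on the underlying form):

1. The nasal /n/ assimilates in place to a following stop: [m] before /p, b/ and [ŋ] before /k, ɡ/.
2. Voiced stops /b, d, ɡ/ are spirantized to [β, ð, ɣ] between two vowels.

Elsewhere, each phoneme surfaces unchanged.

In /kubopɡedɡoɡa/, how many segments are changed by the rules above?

Segments that undergo a rule: /b/ → [β] (rule 2); /ɡ/ → [ɣ] (rule 2).
All other segments surface unchanged.

2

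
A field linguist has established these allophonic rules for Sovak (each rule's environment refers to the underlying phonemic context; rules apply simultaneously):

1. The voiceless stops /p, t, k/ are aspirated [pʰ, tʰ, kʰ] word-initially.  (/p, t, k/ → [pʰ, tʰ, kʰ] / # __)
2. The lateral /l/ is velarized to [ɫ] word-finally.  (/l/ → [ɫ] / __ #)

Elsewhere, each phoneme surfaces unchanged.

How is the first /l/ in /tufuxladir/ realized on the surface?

/l/ — between /x/ and /a/; rule 2 does not apply here → [l].

[l]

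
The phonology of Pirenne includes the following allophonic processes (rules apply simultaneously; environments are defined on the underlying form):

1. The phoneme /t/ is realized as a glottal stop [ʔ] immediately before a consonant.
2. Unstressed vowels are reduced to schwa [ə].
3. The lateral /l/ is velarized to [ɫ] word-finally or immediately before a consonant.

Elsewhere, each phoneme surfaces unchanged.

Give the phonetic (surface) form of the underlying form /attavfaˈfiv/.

/a/ — word-initial, in an unstressed syllable — surfaces as [ə] (rule 2).
/t/ — between /a/ and /t/, immediately before a consonant — surfaces as [ʔ] (rule 1).
/t/ (between /t/ and /a/) fails the environment for rule 1, so it stays [t].
/a/ — between /t/ and /v/, in an unstressed syllable — surfaces as [ə] (rule 2).
/v/ stays [v].
/f/ — not in any rule's target class → [f].
Rule 2 applies to /a/ (between /f/ and /f/: in an unstressed syllable) → [ə].
/f/ (between /a/ and /i/): no rule targets it → [f].
/i/ (between /f/ and /v/) fails the environment for rule 2, so it stays [i].
/v/ stays [v].

[əʔtəvfəˈfiv]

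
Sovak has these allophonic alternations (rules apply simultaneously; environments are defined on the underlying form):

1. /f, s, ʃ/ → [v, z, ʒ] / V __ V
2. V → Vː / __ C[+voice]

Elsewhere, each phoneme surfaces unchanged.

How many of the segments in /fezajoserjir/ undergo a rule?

Segments that undergo a rule: /e/ → [eː] (rule 2); /a/ → [aː] (rule 2); /s/ → [z] (rule 1); /e/ → [eː] (rule 2); /i/ → [iː] (rule 2).
All other segments surface unchanged.

5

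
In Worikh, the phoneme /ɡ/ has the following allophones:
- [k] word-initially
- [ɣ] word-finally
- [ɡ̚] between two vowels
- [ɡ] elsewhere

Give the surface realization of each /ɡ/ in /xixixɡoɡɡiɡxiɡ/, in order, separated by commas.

Occurrence 1 (position 6): no conditioning environment matches → elsewhere allophone [ɡ].
Occurrence 2 (position 8): no conditioning environment matches → elsewhere allophone [ɡ].
Occurrence 3 (position 9): no conditioning environment matches → elsewhere allophone [ɡ].
Occurrence 4 (position 11): no conditioning environment matches → elsewhere allophone [ɡ].
Occurrence 5 (position 14): word-finally → [ɣ].

[ɡ], [ɡ], [ɡ], [ɡ], [ɣ]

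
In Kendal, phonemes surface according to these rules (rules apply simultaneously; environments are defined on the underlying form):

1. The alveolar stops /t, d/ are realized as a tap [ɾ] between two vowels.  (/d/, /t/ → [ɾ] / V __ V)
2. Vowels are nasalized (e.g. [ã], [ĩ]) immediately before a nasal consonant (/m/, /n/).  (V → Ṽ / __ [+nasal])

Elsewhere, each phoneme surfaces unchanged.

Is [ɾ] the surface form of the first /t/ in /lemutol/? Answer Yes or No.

Yes

/t/ (between /u/ and /o/) occurs between two vowels → [ɾ] by rule 1.
The actual realization is [ɾ], which matches [ɾ].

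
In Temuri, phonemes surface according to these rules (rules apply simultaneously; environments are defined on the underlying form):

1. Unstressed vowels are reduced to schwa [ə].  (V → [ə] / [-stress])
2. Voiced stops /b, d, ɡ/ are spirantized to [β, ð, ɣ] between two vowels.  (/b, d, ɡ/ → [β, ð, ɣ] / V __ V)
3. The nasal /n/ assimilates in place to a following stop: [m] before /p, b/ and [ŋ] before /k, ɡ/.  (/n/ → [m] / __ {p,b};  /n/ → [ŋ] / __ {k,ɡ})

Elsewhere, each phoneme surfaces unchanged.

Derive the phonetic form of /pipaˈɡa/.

/p/ (word-initial) is unaffected → [p].
/i/ (between /p/ and /p/) occurs in an unstressed syllable → [ə] by rule 1.
/p/ (between /i/ and /a/): no rule targets it → [p].
/a/ meets the environment for rule 1 (in an unstressed syllable) → [ə].
/ɡ/ (between /a/ and /a/): between two vowels, so rule 2 applies → [ɣ].
/a/ (word-final) fails the environment for rule 1, so it stays [a].

[pəpəˈɣa]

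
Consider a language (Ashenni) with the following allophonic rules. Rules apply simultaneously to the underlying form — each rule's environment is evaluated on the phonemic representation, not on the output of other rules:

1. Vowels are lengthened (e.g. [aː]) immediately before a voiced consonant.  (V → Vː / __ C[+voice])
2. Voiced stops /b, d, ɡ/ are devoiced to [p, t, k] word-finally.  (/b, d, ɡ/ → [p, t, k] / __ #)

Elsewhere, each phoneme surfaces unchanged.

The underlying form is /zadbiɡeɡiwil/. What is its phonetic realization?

/a/ (between /z/ and /d/): before a voiced consonant, so rule 1 applies → [aː].
/d/ (between /a/ and /b/) fails the environment for rule 2, so it stays [d].
/b/ — between /d/ and /i/; rule 2 does not apply here → [b].
/i/ (between /b/ and /ɡ/): before a voiced consonant, so rule 1 applies → [iː].
/ɡ/ — between /i/ and /e/; rule 2 does not apply here → [ɡ].
/e/ (between /ɡ/ and /ɡ/): before a voiced consonant, so rule 1 applies → [eː].
/ɡ/ (between /e/ and /i/) is in the target of rule 2 but the environment (word-finally) is not met → [ɡ].
/i/ (between /ɡ/ and /w/) occurs before a voiced consonant → [iː] by rule 1.
/i/ meets the environment for rule 1 (before a voiced consonant) → [iː].

[zaːdbiːɡeːɡiːwiːl]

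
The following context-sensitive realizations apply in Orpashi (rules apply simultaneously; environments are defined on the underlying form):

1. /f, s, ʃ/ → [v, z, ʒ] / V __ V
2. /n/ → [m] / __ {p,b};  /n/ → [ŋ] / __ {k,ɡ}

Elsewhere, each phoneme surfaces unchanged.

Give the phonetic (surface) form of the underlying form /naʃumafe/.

/n/ (word-initial) fails the environment for rule 2, so it stays [n].
/a/ (between /n/ and /ʃ/) is unaffected → [a].
Rule 1 applies to /ʃ/ (between /a/ and /u/: between two vowels) → [ʒ].
/u/ — not in any rule's target class → [u].
/m/ stays [m].
/a/ (between /m/ and /f/): no rule targets it → [a].
/f/ (between /a/ and /e/): between two vowels, so rule 1 applies → [v].
/e/ — not in any rule's target class → [e].

[naʒumave]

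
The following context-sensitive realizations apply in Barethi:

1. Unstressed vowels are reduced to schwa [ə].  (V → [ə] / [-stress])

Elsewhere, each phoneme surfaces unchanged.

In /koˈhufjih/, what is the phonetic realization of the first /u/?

[u]

/u/ (between /h/ and /f/) is in the target of rule 1 but the environment (in an unstressed syllable) is not met → [u].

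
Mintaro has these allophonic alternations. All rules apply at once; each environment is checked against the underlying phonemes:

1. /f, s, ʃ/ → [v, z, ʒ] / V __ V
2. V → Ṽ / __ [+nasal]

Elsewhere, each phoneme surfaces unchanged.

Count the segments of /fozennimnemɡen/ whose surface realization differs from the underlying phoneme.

4

Segments that undergo a rule: /e/ → [ẽ] (rule 2); /i/ → [ĩ] (rule 2); /e/ → [ẽ] (rule 2); /e/ → [ẽ] (rule 2).
All other segments surface unchanged.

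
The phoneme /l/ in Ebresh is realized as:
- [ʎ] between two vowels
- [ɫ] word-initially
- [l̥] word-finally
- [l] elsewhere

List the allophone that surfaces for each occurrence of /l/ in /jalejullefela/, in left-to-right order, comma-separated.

Occurrence 1 (position 3): between two vowels → [ʎ].
Occurrence 2 (position 7): no conditioning environment matches → elsewhere allophone [l].
Occurrence 3 (position 8): no conditioning environment matches → elsewhere allophone [l].
Occurrence 4 (position 12): between two vowels → [ʎ].

[ʎ], [l], [l], [ʎ]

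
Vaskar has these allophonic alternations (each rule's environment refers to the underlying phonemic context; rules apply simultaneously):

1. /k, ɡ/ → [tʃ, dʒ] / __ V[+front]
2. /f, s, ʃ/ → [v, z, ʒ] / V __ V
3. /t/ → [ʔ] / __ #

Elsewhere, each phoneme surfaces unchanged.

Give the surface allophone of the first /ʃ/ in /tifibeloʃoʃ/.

[ʒ]

/ʃ/ — between /o/ and /o/, between two vowels — surfaces as [ʒ] (rule 2).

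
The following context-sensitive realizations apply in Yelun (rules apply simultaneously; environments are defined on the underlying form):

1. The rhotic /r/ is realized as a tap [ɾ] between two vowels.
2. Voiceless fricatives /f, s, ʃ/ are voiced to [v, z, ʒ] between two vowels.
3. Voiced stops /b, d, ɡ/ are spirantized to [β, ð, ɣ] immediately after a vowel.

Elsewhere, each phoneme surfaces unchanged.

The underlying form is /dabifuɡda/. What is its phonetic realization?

[daβivuɣda]

/d/ (word-initial) is in the target of rule 3 but the environment (immediately after a vowel) is not met → [d].
/a/ stays [a].
Rule 3 applies to /b/ (between /a/ and /i/: immediately after a vowel) → [β].
/i/ (between /b/ and /f/): no rule targets it → [i].
/f/ meets the environment for rule 2 (between two vowels) → [v].
/u/ — not in any rule's target class → [u].
/ɡ/ (between /u/ and /d/) occurs immediately after a vowel → [ɣ] by rule 3.
/d/ (between /ɡ/ and /a/) is in the target of rule 3 but the environment (immediately after a vowel) is not met → [d].
/a/ — not in any rule's target class → [a].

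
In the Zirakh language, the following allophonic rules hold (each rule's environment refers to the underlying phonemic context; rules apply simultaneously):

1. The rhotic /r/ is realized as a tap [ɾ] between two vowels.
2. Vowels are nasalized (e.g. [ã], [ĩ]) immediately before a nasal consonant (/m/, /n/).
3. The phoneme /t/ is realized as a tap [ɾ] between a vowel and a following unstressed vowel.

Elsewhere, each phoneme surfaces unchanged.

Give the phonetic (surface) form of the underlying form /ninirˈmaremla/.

[nĩnirˈmaɾẽmla]

/n/ (word-initial): no rule targets it → [n].
/i/ (between /n/ and /n/): before a nasal consonant, so rule 2 applies → [ĩ].
/n/ stays [n].
/i/ — between /n/ and /r/; rule 2 does not apply here → [i].
/r/ (between /i/ and /m/): rule 1 targets it, but not between two vowels → unchanged [r].
/m/ (between /r/ and /a/): no rule targets it → [m].
/a/ (between /m/ and /r/) is in the target of rule 2 but the environment (before a nasal consonant) is not met → [a].
/r/ (between /a/ and /e/) occurs between two vowels → [ɾ] by rule 1.
Rule 2 applies to /e/ (between /r/ and /m/: before a nasal consonant) → [ẽ].
/m/ — not in any rule's target class → [m].
/l/ (between /m/ and /a/) is unaffected → [l].
/a/ — word-final; rule 2 does not apply here → [a].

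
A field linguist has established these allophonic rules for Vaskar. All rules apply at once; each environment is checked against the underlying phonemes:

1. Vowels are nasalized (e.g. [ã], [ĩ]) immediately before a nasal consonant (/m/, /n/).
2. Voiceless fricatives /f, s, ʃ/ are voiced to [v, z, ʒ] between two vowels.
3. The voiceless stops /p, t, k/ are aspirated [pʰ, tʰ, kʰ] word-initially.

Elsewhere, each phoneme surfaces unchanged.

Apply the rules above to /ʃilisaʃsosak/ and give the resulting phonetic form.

/ʃ/ (word-initial) fails the environment for rule 2, so it stays [ʃ].
/i/ (between /ʃ/ and /l/) fails the environment for rule 1, so it stays [i].
/i/ — between /l/ and /s/; rule 1 does not apply here → [i].
Rule 2 applies to /s/ (between /i/ and /a/: between two vowels) → [z].
/a/ (between /s/ and /ʃ/): rule 1 targets it, but not before a nasal consonant → unchanged [a].
/ʃ/ (between /a/ and /s/) is in the target of rule 2 but the environment (between two vowels) is not met → [ʃ].
/s/ (between /ʃ/ and /o/): rule 2 targets it, but not between two vowels → unchanged [s].
/o/ (between /s/ and /s/): rule 1 targets it, but not before a nasal consonant → unchanged [o].
/s/ (between /o/ and /a/) occurs between two vowels → [z] by rule 2.
/a/ — between /s/ and /k/; rule 1 does not apply here → [a].
/k/ (word-final) fails the environment for rule 3, so it stays [k].

[ʃilizaʃsozak]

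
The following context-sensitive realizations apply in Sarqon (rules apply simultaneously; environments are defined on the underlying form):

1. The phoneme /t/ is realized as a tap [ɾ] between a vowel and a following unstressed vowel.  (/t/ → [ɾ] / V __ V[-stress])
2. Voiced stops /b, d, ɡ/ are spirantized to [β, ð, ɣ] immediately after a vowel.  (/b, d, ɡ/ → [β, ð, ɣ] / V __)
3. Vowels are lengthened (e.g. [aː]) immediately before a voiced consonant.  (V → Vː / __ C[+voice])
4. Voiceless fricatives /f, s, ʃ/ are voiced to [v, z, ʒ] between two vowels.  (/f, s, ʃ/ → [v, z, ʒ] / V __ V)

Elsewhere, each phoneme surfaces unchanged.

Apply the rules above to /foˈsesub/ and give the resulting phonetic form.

/f/ (word-initial) is in the target of rule 4 but the environment (between two vowels) is not met → [f].
/o/ (between /f/ and /s/) fails the environment for rule 3, so it stays [o].
/s/ — between /o/ and /e/, between two vowels — surfaces as [z] (rule 4).
/e/ (between /s/ and /s/): rule 3 targets it, but not before a voiced consonant → unchanged [e].
/s/ (between /e/ and /u/) occurs between two vowels → [z] by rule 4.
/u/ (between /s/ and /b/) occurs before a voiced consonant → [uː] by rule 3.
/b/ (word-final): immediately after a vowel, so rule 2 applies → [β].

[foˈzezuːβ]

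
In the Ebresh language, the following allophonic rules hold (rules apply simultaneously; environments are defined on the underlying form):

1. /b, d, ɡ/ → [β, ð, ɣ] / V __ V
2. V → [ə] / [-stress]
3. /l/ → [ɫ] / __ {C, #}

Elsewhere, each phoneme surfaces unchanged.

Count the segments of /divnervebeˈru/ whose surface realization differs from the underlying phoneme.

5

Segments that undergo a rule: /i/ → [ə] (rule 2); /e/ → [ə] (rule 2); /e/ → [ə] (rule 2); /b/ → [β] (rule 1); /e/ → [ə] (rule 2).
All other segments surface unchanged.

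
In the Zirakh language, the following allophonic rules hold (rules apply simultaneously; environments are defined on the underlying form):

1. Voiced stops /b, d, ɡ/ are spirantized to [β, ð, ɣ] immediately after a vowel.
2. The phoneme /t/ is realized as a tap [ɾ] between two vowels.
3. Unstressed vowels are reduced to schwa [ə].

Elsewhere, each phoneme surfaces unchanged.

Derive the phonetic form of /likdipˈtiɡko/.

[ləkdəpˈtiɣkə]

/i/ meets the environment for rule 3 (in an unstressed syllable) → [ə].
/d/ (between /k/ and /i/): rule 1 targets it, but not immediately after a vowel → unchanged [d].
/i/ (between /d/ and /p/): in an unstressed syllable, so rule 3 applies → [ə].
/t/ (between /p/ and /i/): rule 2 targets it, but not between two vowels → unchanged [t].
/i/ (between /t/ and /ɡ/) is in the target of rule 3 but the environment (in an unstressed syllable) is not met → [i].
/ɡ/ meets the environment for rule 1 (immediately after a vowel) → [ɣ].
Rule 3 applies to /o/ (word-final: in an unstressed syllable) → [ə].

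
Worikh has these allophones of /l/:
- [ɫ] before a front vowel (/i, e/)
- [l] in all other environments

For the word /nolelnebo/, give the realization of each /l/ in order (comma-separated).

Occurrence 1 (position 3): before a front vowel (/i, e/) → [ɫ].
Occurrence 2 (position 5): no conditioning environment matches → elsewhere allophone [l].

[ɫ], [l]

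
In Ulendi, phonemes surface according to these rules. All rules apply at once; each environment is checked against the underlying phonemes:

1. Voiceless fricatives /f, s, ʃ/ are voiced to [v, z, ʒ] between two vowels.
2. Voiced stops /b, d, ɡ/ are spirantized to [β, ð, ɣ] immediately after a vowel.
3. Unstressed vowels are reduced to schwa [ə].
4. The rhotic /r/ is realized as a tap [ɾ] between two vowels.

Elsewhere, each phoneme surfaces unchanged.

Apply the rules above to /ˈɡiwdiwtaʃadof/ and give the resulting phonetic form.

[ˈɡiwdəwtəʒəðəf]

/ɡ/ (word-initial) is in the target of rule 2 but the environment (immediately after a vowel) is not met → [ɡ].
/i/ (between /ɡ/ and /w/): rule 3 targets it, but not in an unstressed syllable → unchanged [i].
/w/ stays [w].
/d/ (between /w/ and /i/) fails the environment for rule 2, so it stays [d].
/i/ meets the environment for rule 3 (in an unstressed syllable) → [ə].
/w/ (between /i/ and /t/) is unaffected → [w].
/t/ stays [t].
Rule 3 applies to /a/ (between /t/ and /ʃ/: in an unstressed syllable) → [ə].
Rule 1 applies to /ʃ/ (between /a/ and /a/: between two vowels) → [ʒ].
/a/ (between /ʃ/ and /d/): in an unstressed syllable, so rule 3 applies → [ə].
Rule 2 applies to /d/ (between /a/ and /o/: immediately after a vowel) → [ð].
/o/ — between /d/ and /f/, in an unstressed syllable — surfaces as [ə] (rule 3).
/f/ (word-final): rule 1 targets it, but not between two vowels → unchanged [f].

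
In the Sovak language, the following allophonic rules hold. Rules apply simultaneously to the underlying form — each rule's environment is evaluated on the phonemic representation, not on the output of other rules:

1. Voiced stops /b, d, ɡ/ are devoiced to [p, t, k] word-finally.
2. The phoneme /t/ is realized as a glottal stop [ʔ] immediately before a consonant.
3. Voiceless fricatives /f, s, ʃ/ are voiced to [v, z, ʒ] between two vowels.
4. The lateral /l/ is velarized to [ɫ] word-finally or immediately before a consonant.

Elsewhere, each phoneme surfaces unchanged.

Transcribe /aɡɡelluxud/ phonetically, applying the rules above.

/ɡ/ (between /a/ and /ɡ/) is in the target of rule 1 but the environment (word-finally) is not met → [ɡ].
/ɡ/ — between /ɡ/ and /e/; rule 1 does not apply here → [ɡ].
/l/ — between /e/ and /l/, word-finally or immediately before a consonant — surfaces as [ɫ] (rule 4).
/l/ (between /l/ and /u/) is in the target of rule 4 but the environment (word-finally or immediately before a consonant) is not met → [l].
/d/ — word-final, word-finally — surfaces as [t] (rule 1).

[aɡɡeɫluxut]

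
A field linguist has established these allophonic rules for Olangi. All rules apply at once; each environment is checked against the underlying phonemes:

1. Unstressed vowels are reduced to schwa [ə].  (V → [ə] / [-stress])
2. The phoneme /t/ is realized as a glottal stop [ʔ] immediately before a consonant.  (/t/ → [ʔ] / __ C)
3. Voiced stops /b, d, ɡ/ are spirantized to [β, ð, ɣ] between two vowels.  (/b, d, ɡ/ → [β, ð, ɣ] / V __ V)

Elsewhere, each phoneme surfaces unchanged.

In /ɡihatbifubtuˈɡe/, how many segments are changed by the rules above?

Segments that undergo a rule: /i/ → [ə] (rule 1); /a/ → [ə] (rule 1); /t/ → [ʔ] (rule 2); /i/ → [ə] (rule 1); /u/ → [ə] (rule 1); /u/ → [ə] (rule 1); /ɡ/ → [ɣ] (rule 3).
All other segments surface unchanged.

7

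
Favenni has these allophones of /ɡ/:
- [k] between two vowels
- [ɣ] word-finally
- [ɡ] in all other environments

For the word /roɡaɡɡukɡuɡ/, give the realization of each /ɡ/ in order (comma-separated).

Occurrence 1 (position 3): between two vowels → [k].
Occurrence 2 (position 5): no conditioning environment matches → elsewhere allophone [ɡ].
Occurrence 3 (position 6): no conditioning environment matches → elsewhere allophone [ɡ].
Occurrence 4 (position 9): no conditioning environment matches → elsewhere allophone [ɡ].
Occurrence 5 (position 11): word-finally → [ɣ].

[k], [ɡ], [ɡ], [ɡ], [ɣ]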